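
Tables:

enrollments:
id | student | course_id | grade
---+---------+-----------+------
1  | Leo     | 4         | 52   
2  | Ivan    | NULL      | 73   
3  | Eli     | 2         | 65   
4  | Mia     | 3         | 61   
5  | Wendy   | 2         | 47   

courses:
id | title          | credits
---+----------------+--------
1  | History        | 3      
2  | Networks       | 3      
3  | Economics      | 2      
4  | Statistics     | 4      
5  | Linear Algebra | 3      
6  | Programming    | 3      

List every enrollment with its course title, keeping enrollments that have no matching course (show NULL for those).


LEFT JOIN keeps every row from enrollments (the left table); where course_id has no match in courses, the course columns become NULL. Walk through each enrollment:
  - enrollment 1 (Leo): course_id=4 -> matches Statistics
  - enrollment 2 (Ivan): course_id=NULL, no match -> kept with NULL
  - enrollment 3 (Eli): course_id=2 -> matches Networks
  - enrollment 4 (Mia): course_id=3 -> matches Economics
  - enrollment 5 (Wendy): course_id=2 -> matches Networks
All 5 rows appear; 1 has NULL course.

SQL:
SELECT a.student, b.title AS course
FROM enrollments a
LEFT JOIN courses b ON a.course_id = b.id

Result:
student | course    
--------+-----------
Leo     | Statistics
Ivan    | NULL      
Eli     | Networks  
Mia     | Economics 
Wendy   | Networks  


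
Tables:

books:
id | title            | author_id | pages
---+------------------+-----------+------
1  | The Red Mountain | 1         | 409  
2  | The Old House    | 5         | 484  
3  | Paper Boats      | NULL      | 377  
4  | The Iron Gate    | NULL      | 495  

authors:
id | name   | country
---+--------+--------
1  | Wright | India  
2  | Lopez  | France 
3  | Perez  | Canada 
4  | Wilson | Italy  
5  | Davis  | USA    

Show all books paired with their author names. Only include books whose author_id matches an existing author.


INNER JOIN keeps only books rows whose author_id matches an id in authors. Walk through each book:
  - book 1 (The Red Mountain): author_id=1 -> matches Wright
  - book 2 (The Old House): author_id=5 -> matches Davis
  - book 3 (Paper Boats): author_id=NULL, no match -> dropped
  - book 4 (The Iron Gate): author_id=NULL, no match -> dropped
So 2 of 4 rows are dropped.

SQL:
SELECT a.title, b.name AS author
FROM books a
INNER JOIN authors b ON a.author_id = b.id

Result:
title            | author
-----------------+-------
The Red Mountain | Wright
The Old House    | Davis 


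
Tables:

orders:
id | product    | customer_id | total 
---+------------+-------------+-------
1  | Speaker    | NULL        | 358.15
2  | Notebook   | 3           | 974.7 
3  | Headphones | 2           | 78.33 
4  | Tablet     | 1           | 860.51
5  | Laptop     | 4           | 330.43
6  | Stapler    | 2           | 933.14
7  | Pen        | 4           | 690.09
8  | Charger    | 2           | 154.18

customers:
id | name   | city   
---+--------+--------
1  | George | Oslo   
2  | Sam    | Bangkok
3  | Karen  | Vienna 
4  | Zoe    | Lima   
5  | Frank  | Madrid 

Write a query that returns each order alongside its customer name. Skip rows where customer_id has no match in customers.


INNER JOIN keeps only orders rows whose customer_id matches an id in customers. Walk through each order:
  - order 1 (Speaker): customer_id=NULL, no match -> dropped
  - order 2 (Notebook): customer_id=3 -> matches Karen
  - order 3 (Headphones): customer_id=2 -> matches Sam
  - order 4 (Tablet): customer_id=1 -> matches George
  - order 5 (Laptop): customer_id=4 -> matches Zoe
  - order 6 (Stapler): customer_id=2 -> matches Sam
  - order 7 (Pen): customer_id=4 -> matches Zoe
  - order 8 (Charger): customer_id=2 -> matches Sam
So 1 of 8 rows is dropped.

SQL:
SELECT a.product, b.name AS customer
FROM orders a
INNER JOIN customers b ON a.customer_id = b.id

Result:
product    | customer
-----------+---------
Notebook   | Karen   
Headphones | Sam     
Tablet     | George  
Laptop     | Zoe     
Stapler    | Sam     
Pen        | Zoe     
Charger    | Sam     


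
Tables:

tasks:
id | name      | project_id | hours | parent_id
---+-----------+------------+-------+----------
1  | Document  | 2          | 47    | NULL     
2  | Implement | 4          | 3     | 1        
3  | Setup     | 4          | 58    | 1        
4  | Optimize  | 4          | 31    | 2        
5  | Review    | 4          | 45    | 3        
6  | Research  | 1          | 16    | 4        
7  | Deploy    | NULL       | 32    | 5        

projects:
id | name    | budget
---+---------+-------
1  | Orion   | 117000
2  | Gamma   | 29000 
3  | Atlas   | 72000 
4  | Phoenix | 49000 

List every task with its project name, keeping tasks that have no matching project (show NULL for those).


LEFT JOIN keeps every row from tasks (the left table); where project_id has no match in projects, the project columns become NULL. Walk through each task:
  - task 1 (Document): project_id=2 -> matches Gamma
  - task 2 (Implement): project_id=4 -> matches Phoenix
  - task 3 (Setup): project_id=4 -> matches Phoenix
  - task 4 (Optimize): project_id=4 -> matches Phoenix
  - task 5 (Review): project_id=4 -> matches Phoenix
  - task 6 (Research): project_id=1 -> matches Orion
  - task 7 (Deploy): project_id=NULL, no match -> kept with NULL
All 7 rows appear; 1 has NULL project.

SQL:
SELECT a.name, b.name AS project
FROM tasks a
LEFT JOIN projects b ON a.project_id = b.id

Result:
name      | project
----------+--------
Document  | Gamma  
Implement | Phoenix
Setup     | Phoenix
Optimize  | Phoenix
Review    | Phoenix
Research  | Orion  
Deploy    | NULL   


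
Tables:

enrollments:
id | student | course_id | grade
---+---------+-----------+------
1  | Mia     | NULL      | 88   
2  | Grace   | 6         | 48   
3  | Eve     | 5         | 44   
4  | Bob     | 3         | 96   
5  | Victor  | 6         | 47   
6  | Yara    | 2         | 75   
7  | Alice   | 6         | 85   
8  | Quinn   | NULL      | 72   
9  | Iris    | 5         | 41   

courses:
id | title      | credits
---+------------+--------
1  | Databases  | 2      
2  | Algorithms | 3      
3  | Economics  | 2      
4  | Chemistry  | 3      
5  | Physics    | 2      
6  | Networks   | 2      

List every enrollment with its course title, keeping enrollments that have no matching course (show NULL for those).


LEFT JOIN keeps every row from enrollments (the left table); where course_id has no match in courses, the course columns become NULL. Walk through each enrollment:
  - enrollment 1 (Mia): course_id=NULL, no match -> kept with NULL
  - enrollment 2 (Grace): course_id=6 -> matches Networks
  - enrollment 3 (Eve): course_id=5 -> matches Physics
  - enrollment 4 (Bob): course_id=3 -> matches Economics
  - enrollment 5 (Victor): course_id=6 -> matches Networks
  - enrollment 6 (Yara): course_id=2 -> matches Algorithms
  - enrollment 7 (Alice): course_id=6 -> matches Networks
  - enrollment 8 (Quinn): course_id=NULL, no match -> kept with NULL
  - enrollment 9 (Iris): course_id=5 -> matches Physics
All 9 rows appear; 2 have NULL course.

SQL:
SELECT a.student, b.title AS course
FROM enrollments a
LEFT JOIN courses b ON a.course_id = b.id

Result:
student | course    
--------+-----------
Mia     | NULL      
Grace   | Networks  
Eve     | Physics   
Bob     | Economics 
Victor  | Networks  
Yara    | Algorithms
Alice   | Networks  
Quinn   | NULL      
Iris    | Physics   


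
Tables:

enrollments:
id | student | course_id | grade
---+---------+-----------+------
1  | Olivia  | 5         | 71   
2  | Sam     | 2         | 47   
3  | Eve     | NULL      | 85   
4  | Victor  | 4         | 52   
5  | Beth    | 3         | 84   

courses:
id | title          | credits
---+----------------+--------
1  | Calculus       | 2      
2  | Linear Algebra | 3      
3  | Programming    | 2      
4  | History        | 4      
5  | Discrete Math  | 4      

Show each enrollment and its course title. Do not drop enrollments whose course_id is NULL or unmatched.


LEFT JOIN keeps every row from enrollments (the left table); where course_id has no match in courses, the course columns become NULL. Walk through each enrollment:
  - enrollment 1 (Olivia): course_id=5 -> matches Discrete Math
  - enrollment 2 (Sam): course_id=2 -> matches Linear Algebra
  - enrollment 3 (Eve): course_id=NULL, no match -> kept with NULL
  - enrollment 4 (Victor): course_id=4 -> matches History
  - enrollment 5 (Beth): course_id=3 -> matches Programming
All 5 rows appear; 1 has NULL course.

SQL:
SELECT a.student, b.title AS course
FROM enrollments a
LEFT JOIN courses b ON a.course_id = b.id

Result:
student | course        
--------+---------------
Olivia  | Discrete Math 
Sam     | Linear Algebra
Eve     | NULL          
Victor  | History       
Beth    | Programming   


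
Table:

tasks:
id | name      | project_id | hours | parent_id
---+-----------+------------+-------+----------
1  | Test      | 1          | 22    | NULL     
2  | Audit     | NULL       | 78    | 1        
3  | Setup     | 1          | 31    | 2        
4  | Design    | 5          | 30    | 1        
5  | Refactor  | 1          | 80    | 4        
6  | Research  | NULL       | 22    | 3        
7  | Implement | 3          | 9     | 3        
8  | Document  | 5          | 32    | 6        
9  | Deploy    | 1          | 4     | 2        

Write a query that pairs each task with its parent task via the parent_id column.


This is a self-join: tasks is joined to a second copy of itself, matching each row's parent_id to another row's id. Use LEFT JOIN so rows with parent_id=NULL are kept.
  - task 1 (Test): parent_id=NULL -> NULL
  - task 2 (Audit): parent_id=1 -> Test
  - task 3 (Setup): parent_id=2 -> Audit
  - task 4 (Design): parent_id=1 -> Test
  - task 5 (Refactor): parent_id=4 -> Design
  - task 6 (Research): parent_id=3 -> Setup
  - task 7 (Implement): parent_id=3 -> Setup
  - task 8 (Document): parent_id=6 -> Research
  - task 9 (Deploy): parent_id=2 -> Audit

SQL:
SELECT a.name AS item, b.name AS parent
FROM tasks a
LEFT JOIN tasks b ON a.parent_id = b.id

Result:
item      | parent  
----------+---------
Test      | NULL    
Audit     | Test    
Setup     | Audit   
Design    | Test    
Refactor  | Design  
Research  | Setup   
Implement | Setup   
Document  | Research
Deploy    | Audit   


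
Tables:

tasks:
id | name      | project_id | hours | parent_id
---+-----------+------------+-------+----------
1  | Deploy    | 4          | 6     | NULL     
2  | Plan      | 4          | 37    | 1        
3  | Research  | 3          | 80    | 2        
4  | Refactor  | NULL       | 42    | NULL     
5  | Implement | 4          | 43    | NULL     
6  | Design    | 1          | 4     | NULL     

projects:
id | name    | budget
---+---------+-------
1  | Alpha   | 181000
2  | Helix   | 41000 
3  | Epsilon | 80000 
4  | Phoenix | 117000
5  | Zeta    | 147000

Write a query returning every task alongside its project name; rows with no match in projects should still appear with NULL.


LEFT JOIN keeps every row from tasks (the left table); where project_id has no match in projects, the project columns become NULL. Walk through each task:
  - task 1 (Deploy): project_id=4 -> matches Phoenix
  - task 2 (Plan): project_id=4 -> matches Phoenix
  - task 3 (Research): project_id=3 -> matches Epsilon
  - task 4 (Refactor): project_id=NULL, no match -> kept with NULL
  - task 5 (Implement): project_id=4 -> matches Phoenix
  - task 6 (Design): project_id=1 -> matches Alpha
All 6 rows appear; 1 has NULL project.

SQL:
SELECT a.name, b.name AS project
FROM tasks a
LEFT JOIN projects b ON a.project_id = b.id

Result:
name      | project
----------+--------
Deploy    | Phoenix
Plan      | Phoenix
Research  | Epsilon
Refactor  | NULL   
Implement | Phoenix
Design    | Alpha  


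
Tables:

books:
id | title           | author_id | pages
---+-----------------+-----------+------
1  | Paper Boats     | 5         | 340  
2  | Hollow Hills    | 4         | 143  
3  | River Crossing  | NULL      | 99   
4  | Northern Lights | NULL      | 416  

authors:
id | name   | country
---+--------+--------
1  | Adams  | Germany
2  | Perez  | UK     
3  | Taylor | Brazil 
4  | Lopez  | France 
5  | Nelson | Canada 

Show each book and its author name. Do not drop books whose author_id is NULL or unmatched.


LEFT JOIN keeps every row from books (the left table); where author_id has no match in authors, the author columns become NULL. Walk through each book:
  - book 1 (Paper Boats): author_id=5 -> matches Nelson
  - book 2 (Hollow Hills): author_id=4 -> matches Lopez
  - book 3 (River Crossing): author_id=NULL, no match -> kept with NULL
  - book 4 (Northern Lights): author_id=NULL, no match -> kept with NULL
All 4 rows appear; 2 have NULL author.

SQL:
SELECT a.title, b.name AS author
FROM books a
LEFT JOIN authors b ON a.author_id = b.id

Result:
title           | author
----------------+-------
Paper Boats     | Nelson
Hollow Hills    | Lopez 
River Crossing  | NULL  
Northern Lights | NULL  


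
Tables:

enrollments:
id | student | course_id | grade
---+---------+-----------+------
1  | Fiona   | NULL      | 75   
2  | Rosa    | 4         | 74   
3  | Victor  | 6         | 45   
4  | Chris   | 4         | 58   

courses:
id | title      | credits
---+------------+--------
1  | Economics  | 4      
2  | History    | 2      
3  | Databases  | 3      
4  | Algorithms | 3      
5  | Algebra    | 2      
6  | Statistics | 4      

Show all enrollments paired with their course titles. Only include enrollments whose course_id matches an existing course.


INNER JOIN keeps only enrollments rows whose course_id matches an id in courses. Walk through each enrollment:
  - enrollment 1 (Fiona): course_id=NULL, no match -> dropped
  - enrollment 2 (Rosa): course_id=4 -> matches Algorithms
  - enrollment 3 (Victor): course_id=6 -> matches Statistics
  - enrollment 4 (Chris): course_id=4 -> matches Algorithms
So 1 of 4 rows is dropped.

SQL:
SELECT a.student, b.title AS course
FROM enrollments a
INNER JOIN courses b ON a.course_id = b.id

Result:
student | course    
--------+-----------
Rosa    | Algorithms
Victor  | Statistics
Chris   | Algorithms


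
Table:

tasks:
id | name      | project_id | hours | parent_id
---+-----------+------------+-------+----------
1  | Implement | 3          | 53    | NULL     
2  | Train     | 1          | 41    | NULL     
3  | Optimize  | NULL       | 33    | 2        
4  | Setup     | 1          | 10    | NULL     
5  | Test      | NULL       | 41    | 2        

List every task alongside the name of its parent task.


This is a self-join: tasks is joined to a second copy of itself, matching each row's parent_id to another row's id. Use LEFT JOIN so rows with parent_id=NULL are kept.
  - task 1 (Implement): parent_id=NULL -> NULL
  - task 2 (Train): parent_id=NULL -> NULL
  - task 3 (Optimize): parent_id=2 -> Train
  - task 4 (Setup): parent_id=NULL -> NULL
  - task 5 (Test): parent_id=2 -> Train

SQL:
SELECT a.name AS item, b.name AS parent
FROM tasks a
LEFT JOIN tasks b ON a.parent_id = b.id

Result:
item      | parent
----------+-------
Implement | NULL  
Train     | NULL  
Optimize  | Train 
Setup     | NULL  
Test      | Train 


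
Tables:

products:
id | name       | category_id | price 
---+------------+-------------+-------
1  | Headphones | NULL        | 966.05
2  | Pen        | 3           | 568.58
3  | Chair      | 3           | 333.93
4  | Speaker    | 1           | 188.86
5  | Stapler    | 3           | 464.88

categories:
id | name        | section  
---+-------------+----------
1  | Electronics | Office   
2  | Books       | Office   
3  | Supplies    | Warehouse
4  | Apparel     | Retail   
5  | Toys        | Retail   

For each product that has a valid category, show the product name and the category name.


INNER JOIN keeps only products rows whose category_id matches an id in categories. Walk through each product:
  - product 1 (Headphones): category_id=NULL, no match -> dropped
  - product 2 (Pen): category_id=3 -> matches Supplies
  - product 3 (Chair): category_id=3 -> matches Supplies
  - product 4 (Speaker): category_id=1 -> matches Electronics
  - product 5 (Stapler): category_id=3 -> matches Supplies
So 1 of 5 rows is dropped.

SQL:
SELECT a.name, b.name AS category
FROM products a
INNER JOIN categories b ON a.category_id = b.id

Result:
name    | category   
--------+------------
Pen     | Supplies   
Chair   | Supplies   
Speaker | Electronics
Stapler | Supplies   


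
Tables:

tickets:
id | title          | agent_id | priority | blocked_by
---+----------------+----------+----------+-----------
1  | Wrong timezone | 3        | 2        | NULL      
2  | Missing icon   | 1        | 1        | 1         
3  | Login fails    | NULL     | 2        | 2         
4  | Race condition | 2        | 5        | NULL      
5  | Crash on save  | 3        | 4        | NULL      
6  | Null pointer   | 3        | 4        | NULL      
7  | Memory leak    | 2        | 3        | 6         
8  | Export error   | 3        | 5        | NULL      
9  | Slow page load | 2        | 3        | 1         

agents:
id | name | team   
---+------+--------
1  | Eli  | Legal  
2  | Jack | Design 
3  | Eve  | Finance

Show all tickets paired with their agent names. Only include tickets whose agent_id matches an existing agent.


INNER JOIN keeps only tickets rows whose agent_id matches an id in agents. Walk through each ticket:
  - ticket 1 (Wrong timezone): agent_id=3 -> matches Eve
  - ticket 2 (Missing icon): agent_id=1 -> matches Eli
  - ticket 3 (Login fails): agent_id=NULL, no match -> dropped
  - ticket 4 (Race condition): agent_id=2 -> matches Jack
  - ticket 5 (Crash on save): agent_id=3 -> matches Eve
  - ticket 6 (Null pointer): agent_id=3 -> matches Eve
  - ticket 7 (Memory leak): agent_id=2 -> matches Jack
  - ticket 8 (Export error): agent_id=3 -> matches Eve
  - ticket 9 (Slow page load): agent_id=2 -> matches Jack
So 1 of 9 rows is dropped.

SQL:
SELECT a.title, b.name AS agent
FROM tickets a
INNER JOIN agents b ON a.agent_id = b.id

Result:
title          | agent
---------------+------
Wrong timezone | Eve  
Missing icon   | Eli  
Race condition | Jack 
Crash on save  | Eve  
Null pointer   | Eve  
Memory leak    | Jack 
Export error   | Eve  
Slow page load | Jack 


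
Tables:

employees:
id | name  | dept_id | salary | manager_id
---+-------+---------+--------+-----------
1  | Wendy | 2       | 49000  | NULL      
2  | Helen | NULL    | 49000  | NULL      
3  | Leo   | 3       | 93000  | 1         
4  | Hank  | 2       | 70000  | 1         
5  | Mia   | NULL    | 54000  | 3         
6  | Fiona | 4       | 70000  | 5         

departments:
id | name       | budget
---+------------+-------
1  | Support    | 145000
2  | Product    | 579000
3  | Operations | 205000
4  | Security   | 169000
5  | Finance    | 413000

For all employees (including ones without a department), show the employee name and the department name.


LEFT JOIN keeps every row from employees (the left table); where dept_id has no match in departments, the department columns become NULL. Walk through each employee:
  - employee 1 (Wendy): dept_id=2 -> matches Product
  - employee 2 (Helen): dept_id=NULL, no match -> kept with NULL
  - employee 3 (Leo): dept_id=3 -> matches Operations
  - employee 4 (Hank): dept_id=2 -> matches Product
  - employee 5 (Mia): dept_id=NULL, no match -> kept with NULL
  - employee 6 (Fiona): dept_id=4 -> matches Security
All 6 rows appear; 2 have NULL department.

SQL:
SELECT a.name, b.name AS department
FROM employees a
LEFT JOIN departments b ON a.dept_id = b.id

Result:
name  | department
------+-----------
Wendy | Product   
Helen | NULL      
Leo   | Operations
Hank  | Product   
Mia   | NULL      
Fiona | Security  


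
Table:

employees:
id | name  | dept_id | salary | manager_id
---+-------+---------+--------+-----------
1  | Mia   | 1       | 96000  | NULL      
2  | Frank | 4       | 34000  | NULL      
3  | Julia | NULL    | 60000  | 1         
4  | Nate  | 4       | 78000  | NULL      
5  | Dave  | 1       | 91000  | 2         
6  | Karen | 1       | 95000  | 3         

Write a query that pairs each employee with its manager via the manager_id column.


This is a self-join: employees is joined to a second copy of itself, matching each row's manager_id to another row's id. Use LEFT JOIN so rows with manager_id=NULL are kept.
  - employee 1 (Mia): manager_id=NULL -> NULL
  - employee 2 (Frank): manager_id=NULL -> NULL
  - employee 3 (Julia): manager_id=1 -> Mia
  - employee 4 (Nate): manager_id=NULL -> NULL
  - employee 5 (Dave): manager_id=2 -> Frank
  - employee 6 (Karen): manager_id=3 -> Julia

SQL:
SELECT a.name AS item, b.name AS manager
FROM employees a
LEFT JOIN employees b ON a.manager_id = b.id

Result:
item  | manager
------+--------
Mia   | NULL   
Frank | NULL   
Julia | Mia    
Nate  | NULL   
Dave  | Frank  
Karen | Julia  


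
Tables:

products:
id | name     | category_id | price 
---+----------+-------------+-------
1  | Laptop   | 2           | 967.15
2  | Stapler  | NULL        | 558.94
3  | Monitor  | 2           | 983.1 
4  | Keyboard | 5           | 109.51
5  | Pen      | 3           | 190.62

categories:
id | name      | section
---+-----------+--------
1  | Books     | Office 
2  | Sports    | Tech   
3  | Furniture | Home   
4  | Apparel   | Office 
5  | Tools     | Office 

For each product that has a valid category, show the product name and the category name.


INNER JOIN keeps only products rows whose category_id matches an id in categories. Walk through each product:
  - product 1 (Laptop): category_id=2 -> matches Sports
  - product 2 (Stapler): category_id=NULL, no match -> dropped
  - product 3 (Monitor): category_id=2 -> matches Sports
  - product 4 (Keyboard): category_id=5 -> matches Tools
  - product 5 (Pen): category_id=3 -> matches Furniture
So 1 of 5 rows is dropped.

SQL:
SELECT a.name, b.name AS category
FROM products a
INNER JOIN categories b ON a.category_id = b.id

Result:
name     | category 
---------+----------
Laptop   | Sports   
Monitor  | Sports   
Keyboard | Tools    
Pen      | Furniture


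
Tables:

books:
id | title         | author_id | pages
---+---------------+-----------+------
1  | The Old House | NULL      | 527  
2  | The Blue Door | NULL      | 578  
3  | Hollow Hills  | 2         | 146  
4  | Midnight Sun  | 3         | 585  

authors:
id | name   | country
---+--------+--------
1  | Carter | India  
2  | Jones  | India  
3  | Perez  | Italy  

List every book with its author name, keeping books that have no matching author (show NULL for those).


LEFT JOIN keeps every row from books (the left table); where author_id has no match in authors, the author columns become NULL. Walk through each book:
  - book 1 (The Old House): author_id=NULL, no match -> kept with NULL
  - book 2 (The Blue Door): author_id=NULL, no match -> kept with NULL
  - book 3 (Hollow Hills): author_id=2 -> matches Jones
  - book 4 (Midnight Sun): author_id=3 -> matches Perez
All 4 rows appear; 2 have NULL author.

SQL:
SELECT a.title, b.name AS author
FROM books a
LEFT JOIN authors b ON a.author_id = b.id

Result:
title         | author
--------------+-------
The Old House | NULL  
The Blue Door | NULL  
Hollow Hills  | Jones 
Midnight Sun  | Perez 


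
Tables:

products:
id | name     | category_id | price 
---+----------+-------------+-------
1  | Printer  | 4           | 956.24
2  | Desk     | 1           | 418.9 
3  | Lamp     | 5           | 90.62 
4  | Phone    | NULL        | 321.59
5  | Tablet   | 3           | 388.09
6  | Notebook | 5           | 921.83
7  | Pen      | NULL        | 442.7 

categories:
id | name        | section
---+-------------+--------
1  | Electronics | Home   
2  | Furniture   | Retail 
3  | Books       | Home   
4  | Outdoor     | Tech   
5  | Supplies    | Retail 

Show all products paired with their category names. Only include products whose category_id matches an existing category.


INNER JOIN keeps only products rows whose category_id matches an id in categories. Walk through each product:
  - product 1 (Printer): category_id=4 -> matches Outdoor
  - product 2 (Desk): category_id=1 -> matches Electronics
  - product 3 (Lamp): category_id=5 -> matches Supplies
  - product 4 (Phone): category_id=NULL, no match -> dropped
  - product 5 (Tablet): category_id=3 -> matches Books
  - product 6 (Notebook): category_id=5 -> matches Supplies
  - product 7 (Pen): category_id=NULL, no match -> dropped
So 2 of 7 rows are dropped.

SQL:
SELECT a.name, b.name AS category
FROM products a
INNER JOIN categories b ON a.category_id = b.id

Result:
name     | category   
---------+------------
Printer  | Outdoor    
Desk     | Electronics
Lamp     | Supplies   
Tablet   | Books      
Notebook | Supplies   


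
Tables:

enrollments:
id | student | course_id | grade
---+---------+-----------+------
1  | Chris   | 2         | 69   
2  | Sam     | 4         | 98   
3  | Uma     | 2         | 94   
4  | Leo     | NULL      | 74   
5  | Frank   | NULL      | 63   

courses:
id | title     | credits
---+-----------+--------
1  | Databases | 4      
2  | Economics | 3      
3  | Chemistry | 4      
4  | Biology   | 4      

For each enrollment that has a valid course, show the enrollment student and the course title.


INNER JOIN keeps only enrollments rows whose course_id matches an id in courses. Walk through each enrollment:
  - enrollment 1 (Chris): course_id=2 -> matches Economics
  - enrollment 2 (Sam): course_id=4 -> matches Biology
  - enrollment 3 (Uma): course_id=2 -> matches Economics
  - enrollment 4 (Leo): course_id=NULL, no match -> dropped
  - enrollment 5 (Frank): course_id=NULL, no match -> dropped
So 2 of 5 rows are dropped.

SQL:
SELECT a.student, b.title AS course
FROM enrollments a
INNER JOIN courses b ON a.course_id = b.id

Result:
student | course   
--------+----------
Chris   | Economics
Sam     | Biology  
Uma     | Economics


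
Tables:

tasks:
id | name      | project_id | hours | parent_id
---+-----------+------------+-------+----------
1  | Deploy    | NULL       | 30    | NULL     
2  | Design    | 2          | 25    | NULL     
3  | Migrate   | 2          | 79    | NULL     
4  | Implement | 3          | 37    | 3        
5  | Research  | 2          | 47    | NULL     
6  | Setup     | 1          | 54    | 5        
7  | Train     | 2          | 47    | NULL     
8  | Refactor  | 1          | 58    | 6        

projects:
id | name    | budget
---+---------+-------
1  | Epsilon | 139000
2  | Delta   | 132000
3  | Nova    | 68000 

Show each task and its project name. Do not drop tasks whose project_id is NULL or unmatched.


LEFT JOIN keeps every row from tasks (the left table); where project_id has no match in projects, the project columns become NULL. Walk through each task:
  - task 1 (Deploy): project_id=NULL, no match -> kept with NULL
  - task 2 (Design): project_id=2 -> matches Delta
  - task 3 (Migrate): project_id=2 -> matches Delta
  - task 4 (Implement): project_id=3 -> matches Nova
  - task 5 (Research): project_id=2 -> matches Delta
  - task 6 (Setup): project_id=1 -> matches Epsilon
  - task 7 (Train): project_id=2 -> matches Delta
  - task 8 (Refactor): project_id=1 -> matches Epsilon
All 8 rows appear; 1 has NULL project.

SQL:
SELECT a.name, b.name AS project
FROM tasks a
LEFT JOIN projects b ON a.project_id = b.id

Result:
name      | project
----------+--------
Deploy    | NULL   
Design    | Delta  
Migrate   | Delta  
Implement | Nova   
Research  | Delta  
Setup     | Epsilon
Train     | Delta  
Refactor  | Epsilon


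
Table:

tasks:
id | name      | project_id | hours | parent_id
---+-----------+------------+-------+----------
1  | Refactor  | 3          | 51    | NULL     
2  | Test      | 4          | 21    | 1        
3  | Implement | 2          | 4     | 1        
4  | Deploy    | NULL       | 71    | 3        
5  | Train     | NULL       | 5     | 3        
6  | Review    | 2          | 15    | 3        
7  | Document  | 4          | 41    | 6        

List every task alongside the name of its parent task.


This is a self-join: tasks is joined to a second copy of itself, matching each row's parent_id to another row's id. Use LEFT JOIN so rows with parent_id=NULL are kept.
  - task 1 (Refactor): parent_id=NULL -> NULL
  - task 2 (Test): parent_id=1 -> Refactor
  - task 3 (Implement): parent_id=1 -> Refactor
  - task 4 (Deploy): parent_id=3 -> Implement
  - task 5 (Train): parent_id=3 -> Implement
  - task 6 (Review): parent_id=3 -> Implement
  - task 7 (Document): parent_id=6 -> Review

SQL:
SELECT a.name AS item, b.name AS parent
FROM tasks a
LEFT JOIN tasks b ON a.parent_id = b.id

Result:
item      | parent   
----------+----------
Refactor  | NULL     
Test      | Refactor 
Implement | Refactor 
Deploy    | Implement
Train     | Implement
Review    | Implement
Document  | Review   


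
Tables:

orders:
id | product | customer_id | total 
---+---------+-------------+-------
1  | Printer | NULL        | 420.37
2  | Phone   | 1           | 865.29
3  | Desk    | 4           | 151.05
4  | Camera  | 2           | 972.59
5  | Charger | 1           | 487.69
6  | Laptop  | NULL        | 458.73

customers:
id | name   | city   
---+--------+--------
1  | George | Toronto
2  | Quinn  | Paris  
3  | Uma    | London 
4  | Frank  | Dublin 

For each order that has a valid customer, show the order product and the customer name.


INNER JOIN keeps only orders rows whose customer_id matches an id in customers. Walk through each order:
  - order 1 (Printer): customer_id=NULL, no match -> dropped
  - order 2 (Phone): customer_id=1 -> matches George
  - order 3 (Desk): customer_id=4 -> matches Frank
  - order 4 (Camera): customer_id=2 -> matches Quinn
  - order 5 (Charger): customer_id=1 -> matches George
  - order 6 (Laptop): customer_id=NULL, no match -> dropped
So 2 of 6 rows are dropped.

SQL:
SELECT a.product, b.name AS customer
FROM orders a
INNER JOIN customers b ON a.customer_id = b.id

Result:
product | customer
--------+---------
Phone   | George  
Desk    | Frank   
Camera  | Quinn   
Charger | George  


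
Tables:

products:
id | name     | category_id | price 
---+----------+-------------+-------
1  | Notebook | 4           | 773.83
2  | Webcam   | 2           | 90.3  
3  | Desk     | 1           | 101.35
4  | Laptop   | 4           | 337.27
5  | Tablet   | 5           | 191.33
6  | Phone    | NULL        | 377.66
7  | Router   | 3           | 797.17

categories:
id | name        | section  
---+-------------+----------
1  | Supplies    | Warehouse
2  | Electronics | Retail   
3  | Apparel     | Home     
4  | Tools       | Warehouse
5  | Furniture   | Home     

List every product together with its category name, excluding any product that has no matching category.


INNER JOIN keeps only products rows whose category_id matches an id in categories. Walk through each product:
  - product 1 (Notebook): category_id=4 -> matches Tools
  - product 2 (Webcam): category_id=2 -> matches Electronics
  - product 3 (Desk): category_id=1 -> matches Supplies
  - product 4 (Laptop): category_id=4 -> matches Tools
  - product 5 (Tablet): category_id=5 -> matches Furniture
  - product 6 (Phone): category_id=NULL, no match -> dropped
  - product 7 (Router): category_id=3 -> matches Apparel
So 1 of 7 rows is dropped.

SQL:
SELECT a.name, b.name AS category
FROM products a
INNER JOIN categories b ON a.category_id = b.id

Result:
name     | category   
---------+------------
Notebook | Tools      
Webcam   | Electronics
Desk     | Supplies   
Laptop   | Tools      
Tablet   | Furniture  
Router   | Apparel    


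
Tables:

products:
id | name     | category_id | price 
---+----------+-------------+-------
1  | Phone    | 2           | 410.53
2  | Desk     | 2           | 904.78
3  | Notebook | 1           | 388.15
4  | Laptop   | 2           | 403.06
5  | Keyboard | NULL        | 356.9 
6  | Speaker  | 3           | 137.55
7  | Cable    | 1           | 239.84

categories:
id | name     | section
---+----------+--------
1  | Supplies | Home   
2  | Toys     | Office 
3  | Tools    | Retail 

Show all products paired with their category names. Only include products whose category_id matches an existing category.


INNER JOIN keeps only products rows whose category_id matches an id in categories. Walk through each product:
  - product 1 (Phone): category_id=2 -> matches Toys
  - product 2 (Desk): category_id=2 -> matches Toys
  - product 3 (Notebook): category_id=1 -> matches Supplies
  - product 4 (Laptop): category_id=2 -> matches Toys
  - product 5 (Keyboard): category_id=NULL, no match -> dropped
  - product 6 (Speaker): category_id=3 -> matches Tools
  - product 7 (Cable): category_id=1 -> matches Supplies
So 1 of 7 rows is dropped.

SQL:
SELECT a.name, b.name AS category
FROM products a
INNER JOIN categories b ON a.category_id = b.id

Result:
name     | category
---------+---------
Phone    | Toys    
Desk     | Toys    
Notebook | Supplies
Laptop   | Toys    
Speaker  | Tools   
Cable    | Supplies


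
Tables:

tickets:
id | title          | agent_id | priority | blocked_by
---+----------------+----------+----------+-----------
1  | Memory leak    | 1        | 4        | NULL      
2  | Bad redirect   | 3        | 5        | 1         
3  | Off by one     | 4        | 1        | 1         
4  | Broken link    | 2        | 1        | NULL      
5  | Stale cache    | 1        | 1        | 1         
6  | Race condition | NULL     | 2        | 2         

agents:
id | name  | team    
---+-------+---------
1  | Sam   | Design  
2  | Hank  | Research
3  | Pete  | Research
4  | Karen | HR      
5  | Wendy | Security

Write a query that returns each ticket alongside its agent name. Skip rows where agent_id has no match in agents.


INNER JOIN keeps only tickets rows whose agent_id matches an id in agents. Walk through each ticket:
  - ticket 1 (Memory leak): agent_id=1 -> matches Sam
  - ticket 2 (Bad redirect): agent_id=3 -> matches Pete
  - ticket 3 (Off by one): agent_id=4 -> matches Karen
  - ticket 4 (Broken link): agent_id=2 -> matches Hank
  - ticket 5 (Stale cache): agent_id=1 -> matches Sam
  - ticket 6 (Race condition): agent_id=NULL, no match -> dropped
So 1 of 6 rows is dropped.

SQL:
SELECT a.title, b.name AS agent
FROM tickets a
INNER JOIN agents b ON a.agent_id = b.id

Result:
title        | agent
-------------+------
Memory leak  | Sam  
Bad redirect | Pete 
Off by one   | Karen
Broken link  | Hank 
Stale cache  | Sam  


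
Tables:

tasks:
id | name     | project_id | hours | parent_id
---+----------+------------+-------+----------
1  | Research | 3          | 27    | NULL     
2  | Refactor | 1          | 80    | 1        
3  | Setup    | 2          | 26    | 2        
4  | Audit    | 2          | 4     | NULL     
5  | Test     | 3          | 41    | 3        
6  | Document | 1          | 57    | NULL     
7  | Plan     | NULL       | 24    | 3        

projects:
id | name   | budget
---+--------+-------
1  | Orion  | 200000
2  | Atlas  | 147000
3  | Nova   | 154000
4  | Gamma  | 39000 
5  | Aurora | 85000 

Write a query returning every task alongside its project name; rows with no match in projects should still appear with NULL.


LEFT JOIN keeps every row from tasks (the left table); where project_id has no match in projects, the project columns become NULL. Walk through each task:
  - task 1 (Research): project_id=3 -> matches Nova
  - task 2 (Refactor): project_id=1 -> matches Orion
  - task 3 (Setup): project_id=2 -> matches Atlas
  - task 4 (Audit): project_id=2 -> matches Atlas
  - task 5 (Test): project_id=3 -> matches Nova
  - task 6 (Document): project_id=1 -> matches Orion
  - task 7 (Plan): project_id=NULL, no match -> kept with NULL
All 7 rows appear; 1 has NULL project.

SQL:
SELECT a.name, b.name AS project
FROM tasks a
LEFT JOIN projects b ON a.project_id = b.id

Result:
name     | project
---------+--------
Research | Nova   
Refactor | Orion  
Setup    | Atlas  
Audit    | Atlas  
Test     | Nova   
Document | Orion  
Plan     | NULL   


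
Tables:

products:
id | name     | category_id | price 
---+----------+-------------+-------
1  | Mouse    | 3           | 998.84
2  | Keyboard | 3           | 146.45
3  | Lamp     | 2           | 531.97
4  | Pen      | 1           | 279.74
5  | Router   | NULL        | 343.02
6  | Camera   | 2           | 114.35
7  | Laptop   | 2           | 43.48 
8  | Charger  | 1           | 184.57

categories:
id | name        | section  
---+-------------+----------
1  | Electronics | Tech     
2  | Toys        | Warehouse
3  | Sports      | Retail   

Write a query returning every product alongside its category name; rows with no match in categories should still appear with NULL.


LEFT JOIN keeps every row from products (the left table); where category_id has no match in categories, the category columns become NULL. Walk through each product:
  - product 1 (Mouse): category_id=3 -> matches Sports
  - product 2 (Keyboard): category_id=3 -> matches Sports
  - product 3 (Lamp): category_id=2 -> matches Toys
  - product 4 (Pen): category_id=1 -> matches Electronics
  - product 5 (Router): category_id=NULL, no match -> kept with NULL
  - product 6 (Camera): category_id=2 -> matches Toys
  - product 7 (Laptop): category_id=2 -> matches Toys
  - product 8 (Charger): category_id=1 -> matches Electronics
All 8 rows appear; 1 has NULL category.

SQL:
SELECT a.name, b.name AS category
FROM products a
LEFT JOIN categories b ON a.category_id = b.id

Result:
name     | category   
---------+------------
Mouse    | Sports     
Keyboard | Sports     
Lamp     | Toys       
Pen      | Electronics
Router   | NULL       
Camera   | Toys       
Laptop   | Toys       
Charger  | Electronics


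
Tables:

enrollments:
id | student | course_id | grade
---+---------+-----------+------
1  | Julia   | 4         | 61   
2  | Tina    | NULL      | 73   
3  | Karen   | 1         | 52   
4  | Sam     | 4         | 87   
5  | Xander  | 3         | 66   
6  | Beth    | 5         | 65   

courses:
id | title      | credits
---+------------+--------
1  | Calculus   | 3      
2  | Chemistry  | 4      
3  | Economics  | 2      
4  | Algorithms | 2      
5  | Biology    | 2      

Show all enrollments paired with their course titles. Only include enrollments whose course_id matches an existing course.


INNER JOIN keeps only enrollments rows whose course_id matches an id in courses. Walk through each enrollment:
  - enrollment 1 (Julia): course_id=4 -> matches Algorithms
  - enrollment 2 (Tina): course_id=NULL, no match -> dropped
  - enrollment 3 (Karen): course_id=1 -> matches Calculus
  - enrollment 4 (Sam): course_id=4 -> matches Algorithms
  - enrollment 5 (Xander): course_id=3 -> matches Economics
  - enrollment 6 (Beth): course_id=5 -> matches Biology
So 1 of 6 rows is dropped.

SQL:
SELECT a.student, b.title AS course
FROM enrollments a
INNER JOIN courses b ON a.course_id = b.id

Result:
student | course    
--------+-----------
Julia   | Algorithms
Karen   | Calculus  
Sam     | Algorithms
Xander  | Economics 
Beth    | Biology   


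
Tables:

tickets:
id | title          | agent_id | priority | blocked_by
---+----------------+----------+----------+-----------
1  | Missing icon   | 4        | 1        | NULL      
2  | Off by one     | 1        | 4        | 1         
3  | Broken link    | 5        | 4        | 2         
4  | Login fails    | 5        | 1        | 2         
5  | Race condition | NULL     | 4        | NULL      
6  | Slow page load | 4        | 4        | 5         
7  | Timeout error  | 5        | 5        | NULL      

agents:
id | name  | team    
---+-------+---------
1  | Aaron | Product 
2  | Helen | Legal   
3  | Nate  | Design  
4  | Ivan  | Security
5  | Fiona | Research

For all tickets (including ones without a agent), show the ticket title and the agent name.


LEFT JOIN keeps every row from tickets (the left table); where agent_id has no match in agents, the agent columns become NULL. Walk through each ticket:
  - ticket 1 (Missing icon): agent_id=4 -> matches Ivan
  - ticket 2 (Off by one): agent_id=1 -> matches Aaron
  - ticket 3 (Broken link): agent_id=5 -> matches Fiona
  - ticket 4 (Login fails): agent_id=5 -> matches Fiona
  - ticket 5 (Race condition): agent_id=NULL, no match -> kept with NULL
  - ticket 6 (Slow page load): agent_id=4 -> matches Ivan
  - ticket 7 (Timeout error): agent_id=5 -> matches Fiona
All 7 rows appear; 1 has NULL agent.

SQL:
SELECT a.title, b.name AS agent
FROM tickets a
LEFT JOIN agents b ON a.agent_id = b.id

Result:
title          | agent
---------------+------
Missing icon   | Ivan 
Off by one     | Aaron
Broken link    | Fiona
Login fails    | Fiona
Race condition | NULL 
Slow page load | Ivan 
Timeout error  | Fiona
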